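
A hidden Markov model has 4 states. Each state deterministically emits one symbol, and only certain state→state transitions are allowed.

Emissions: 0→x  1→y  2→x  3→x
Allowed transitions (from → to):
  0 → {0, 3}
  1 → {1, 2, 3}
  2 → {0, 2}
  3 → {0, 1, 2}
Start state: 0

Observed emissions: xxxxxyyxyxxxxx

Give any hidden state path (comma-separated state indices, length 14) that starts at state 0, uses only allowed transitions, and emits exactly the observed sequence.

  pos 0: x in {0,2,3}, choose 0; start
  pos 1: x in {0,2,3}, choose 3; 0->3 ok
  pos 2: x in {0,2,3}, choose 2; 3->2 ok
  pos 3: x in {0,2,3}, choose 0; 2->0 ok
  pos 4: x in {0,2,3}, choose 3; 0->3 ok
  pos 5: y in {1}, choose 1; 3->1 ok
  pos 6: y in {1}, choose 1; 1->1 ok
  pos 7: x in {0,2,3}, choose 3; 1->3 ok
  pos 8: y in {1}, choose 1; 3->1 ok
  pos 9: x in {0,2,3}, choose 2; 1->2 ok
  pos 10: x in {0,2,3}, choose 0; 2->0 ok
  pos 11: x in {0,2,3}, choose 0; 0->0 ok
  pos 12: x in {0,2,3}, choose 0; 0->0 ok
  pos 13: x in {0,2,3}, choose 0; 0->0 ok

0,3,2,0,3,1,1,3,1,2,0,0,0,0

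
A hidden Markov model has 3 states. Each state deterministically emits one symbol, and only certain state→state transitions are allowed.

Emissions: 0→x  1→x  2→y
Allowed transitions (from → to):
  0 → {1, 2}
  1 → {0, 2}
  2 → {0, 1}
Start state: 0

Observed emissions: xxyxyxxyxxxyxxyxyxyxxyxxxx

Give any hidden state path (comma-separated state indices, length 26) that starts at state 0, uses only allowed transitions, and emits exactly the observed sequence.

0,1,2,0,2,1,0,2,1,0,1,2,0,1,2,1,2,1,2,1,0,2,1,0,1,0

  pos 0: x in {0,1}, choose 0; start
  pos 1: x in {0,1}, choose 1; 0->1 ok
  pos 2: y in {2}, choose 2; 1->2 ok
  pos 3: x in {0,1}, choose 0; 2->0 ok
  pos 4: y in {2}, choose 2; 0->2 ok
  pos 5: x in {0,1}, choose 1; 2->1 ok
  pos 6: x in {0,1}, choose 0; 1->0 ok
  pos 7: y in {2}, choose 2; 0->2 ok
  pos 8: x in {0,1}, choose 1; 2->1 ok
  pos 9: x in {0,1}, choose 0; 1->0 ok
  pos 10: x in {0,1}, choose 1; 0->1 ok
  pos 11: y in {2}, choose 2; 1->2 ok
  pos 12: x in {0,1}, choose 0; 2->0 ok
  pos 13: x in {0,1}, choose 1; 0->1 ok
  pos 14: y in {2}, choose 2; 1->2 ok
  pos 15: x in {0,1}, choose 1; 2->1 ok
  pos 16: y in {2}, choose 2; 1->2 ok
  pos 17: x in {0,1}, choose 1; 2->1 ok
  pos 18: y in {2}, choose 2; 1->2 ok
  pos 19: x in {0,1}, choose 1; 2->1 ok
  pos 20: x in {0,1}, choose 0; 1->0 ok
  pos 21: y in {2}, choose 2; 0->2 ok
  pos 22: x in {0,1}, choose 1; 2->1 ok
  pos 23: x in {0,1}, choose 0; 1->0 ok
  pos 24: x in {0,1}, choose 1; 0->1 ok
  pos 25: x in {0,1}, choose 0; 1->0 ok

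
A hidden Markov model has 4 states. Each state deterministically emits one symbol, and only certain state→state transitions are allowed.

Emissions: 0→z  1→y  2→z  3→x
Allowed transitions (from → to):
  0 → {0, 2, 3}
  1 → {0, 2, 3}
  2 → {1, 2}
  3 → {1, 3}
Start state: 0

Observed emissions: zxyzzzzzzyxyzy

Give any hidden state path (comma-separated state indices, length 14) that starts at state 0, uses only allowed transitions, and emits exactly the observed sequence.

  pos 0: z in {0,2}, choose 0; start
  pos 1: x in {3}, choose 3; 0->3 ok
  pos 2: y in {1}, choose 1; 3->1 ok
  pos 3: z in {0,2}, choose 0; 1->0 ok
  pos 4: z in {0,2}, choose 0; 0->0 ok
  pos 5: z in {0,2}, choose 0; 0->0 ok
  pos 6: z in {0,2}, choose 2; 0->2 ok
  pos 7: z in {0,2}, choose 2; 2->2 ok
  pos 8: z in {0,2}, choose 2; 2->2 ok
  pos 9: y in {1}, choose 1; 2->1 ok
  pos 10: x in {3}, choose 3; 1->3 ok
  pos 11: y in {1}, choose 1; 3->1 ok
  pos 12: z in {0,2}, choose 2; 1->2 ok
  pos 13: y in {1}, choose 1; 2->1 ok

0,3,1,0,0,0,2,2,2,1,3,1,2,1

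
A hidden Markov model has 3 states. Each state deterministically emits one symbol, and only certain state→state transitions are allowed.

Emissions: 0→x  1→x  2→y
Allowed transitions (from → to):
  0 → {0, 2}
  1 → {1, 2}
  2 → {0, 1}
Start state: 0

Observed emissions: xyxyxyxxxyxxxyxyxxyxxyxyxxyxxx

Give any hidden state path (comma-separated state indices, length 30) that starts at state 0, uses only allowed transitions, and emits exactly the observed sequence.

  0: obs=x cand={0,1} pick 0 [start]
  1: obs=y cand={2} pick 2 [0->2 ok]
  2: obs=x cand={0,1} pick 0 [2->0 ok]
  3: obs=y cand={2} pick 2 [0->2 ok]
  4: obs=x cand={0,1} pick 1 [2->1 ok]
  5: obs=y cand={2} pick 2 [1->2 ok]
  6: obs=x cand={0,1} pick 1 [2->1 ok]
  7: obs=x cand={0,1} pick 1 [1->1 ok]
  8: obs=x cand={0,1} pick 1 [1->1 ok]
  9: obs=y cand={2} pick 2 [1->2 ok]
  10: obs=x cand={0,1} pick 1 [2->1 ok]
  11: obs=x cand={0,1} pick 1 [1->1 ok]
  12: obs=x cand={0,1} pick 1 [1->1 ok]
  13: obs=y cand={2} pick 2 [1->2 ok]
  14: obs=x cand={0,1} pick 0 [2->0 ok]
  15: obs=y cand={2} pick 2 [0->2 ok]
  16: obs=x cand={0,1} pick 0 [2->0 ok]
  17: obs=x cand={0,1} pick 0 [0->0 ok]
  18: obs=y cand={2} pick 2 [0->2 ok]
  19: obs=x cand={0,1} pick 1 [2->1 ok]
  20: obs=x cand={0,1} pick 1 [1->1 ok]
  21: obs=y cand={2} pick 2 [1->2 ok]
  22: obs=x cand={0,1} pick 1 [2->1 ok]
  23: obs=y cand={2} pick 2 [1->2 ok]
  24: obs=x cand={0,1} pick 1 [2->1 ok]
  25: obs=x cand={0,1} pick 1 [1->1 ok]
  26: obs=y cand={2} pick 2 [1->2 ok]
  27: obs=x cand={0,1} pick 1 [2->1 ok]
  28: obs=x cand={0,1} pick 1 [1->1 ok]
  29: obs=x cand={0,1} pick 1 [1->1 ok]

0,2,0,2,1,2,1,1,1,2,1,1,1,2,0,2,0,0,2,1,1,2,1,2,1,1,2,1,1,1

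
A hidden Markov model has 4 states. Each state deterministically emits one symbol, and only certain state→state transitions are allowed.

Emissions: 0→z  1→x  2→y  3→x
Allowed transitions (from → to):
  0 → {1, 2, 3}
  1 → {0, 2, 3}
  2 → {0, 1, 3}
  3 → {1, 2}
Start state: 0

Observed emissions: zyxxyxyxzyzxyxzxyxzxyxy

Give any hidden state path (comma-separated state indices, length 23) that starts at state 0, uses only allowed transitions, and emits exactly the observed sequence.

  pos 0: z in {0}, choose 0; start
  pos 1: y in {2}, choose 2; 0->2 ok
  pos 2: x in {1,3}, choose 3; 2->3 ok
  pos 3: x in {1,3}, choose 1; 3->1 ok
  pos 4: y in {2}, choose 2; 1->2 ok
  pos 5: x in {1,3}, choose 3; 2->3 ok
  pos 6: y in {2}, choose 2; 3->2 ok
  pos 7: x in {1,3}, choose 1; 2->1 ok
  pos 8: z in {0}, choose 0; 1->0 ok
  pos 9: y in {2}, choose 2; 0->2 ok
  pos 10: z in {0}, choose 0; 2->0 ok
  pos 11: x in {1,3}, choose 3; 0->3 ok
  pos 12: y in {2}, choose 2; 3->2 ok
  pos 13: x in {1,3}, choose 1; 2->1 ok
  pos 14: z in {0}, choose 0; 1->0 ok
  pos 15: x in {1,3}, choose 1; 0->1 ok
  pos 16: y in {2}, choose 2; 1->2 ok
  pos 17: x in {1,3}, choose 1; 2->1 ok
  pos 18: z in {0}, choose 0; 1->0 ok
  pos 19: x in {1,3}, choose 3; 0->3 ok
  pos 20: y in {2}, choose 2; 3->2 ok
  pos 21: x in {1,3}, choose 3; 2->3 ok
  pos 22: y in {2}, choose 2; 3->2 ok

0,2,3,1,2,3,2,1,0,2,0,3,2,1,0,1,2,1,0,3,2,3,2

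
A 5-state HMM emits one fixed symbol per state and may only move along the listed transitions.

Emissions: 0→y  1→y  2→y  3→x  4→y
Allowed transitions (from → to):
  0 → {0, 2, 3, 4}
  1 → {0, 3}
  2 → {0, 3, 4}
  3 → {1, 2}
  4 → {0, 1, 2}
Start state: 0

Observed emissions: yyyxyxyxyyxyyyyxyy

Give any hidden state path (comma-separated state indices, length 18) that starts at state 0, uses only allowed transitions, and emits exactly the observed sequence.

0,4,1,3,1,3,2,3,2,0,3,2,0,4,1,3,2,4

  0: obs=y cand={0,1,2,4} pick 0 [start]
  1: obs=y cand={0,1,2,4} pick 4 [0->4 ok]
  2: obs=y cand={0,1,2,4} pick 1 [4->1 ok]
  3: obs=x cand={3} pick 3 [1->3 ok]
  4: obs=y cand={0,1,2,4} pick 1 [3->1 ok]
  5: obs=x cand={3} pick 3 [1->3 ok]
  6: obs=y cand={0,1,2,4} pick 2 [3->2 ok]
  7: obs=x cand={3} pick 3 [2->3 ok]
  8: obs=y cand={0,1,2,4} pick 2 [3->2 ok]
  9: obs=y cand={0,1,2,4} pick 0 [2->0 ok]
  10: obs=x cand={3} pick 3 [0->3 ok]
  11: obs=y cand={0,1,2,4} pick 2 [3->2 ok]
  12: obs=y cand={0,1,2,4} pick 0 [2->0 ok]
  13: obs=y cand={0,1,2,4} pick 4 [0->4 ok]
  14: obs=y cand={0,1,2,4} pick 1 [4->1 ok]
  15: obs=x cand={3} pick 3 [1->3 ok]
  16: obs=y cand={0,1,2,4} pick 2 [3->2 ok]
  17: obs=y cand={0,1,2,4} pick 4 [2->4 ok]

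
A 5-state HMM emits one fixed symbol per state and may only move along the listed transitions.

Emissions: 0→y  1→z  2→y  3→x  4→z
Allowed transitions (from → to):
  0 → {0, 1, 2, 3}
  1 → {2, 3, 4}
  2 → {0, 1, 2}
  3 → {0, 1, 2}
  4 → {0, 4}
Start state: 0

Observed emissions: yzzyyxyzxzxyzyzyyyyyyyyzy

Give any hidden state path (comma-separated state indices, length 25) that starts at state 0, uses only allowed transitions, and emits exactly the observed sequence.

0,1,4,0,0,3,0,1,3,1,3,2,1,2,1,2,2,2,2,2,2,0,2,1,2

  t0 'y' -> {0,2}, take 0 (start)
  t1 'z' -> {1,4}, take 1 (0->1 ok)
  t2 'z' -> {1,4}, take 4 (1->4 ok)
  t3 'y' -> {0,2}, take 0 (4->0 ok)
  t4 'y' -> {0,2}, take 0 (0->0 ok)
  t5 'x' -> {3}, take 3 (0->3 ok)
  t6 'y' -> {0,2}, take 0 (3->0 ok)
  t7 'z' -> {1,4}, take 1 (0->1 ok)
  t8 'x' -> {3}, take 3 (1->3 ok)
  t9 'z' -> {1,4}, take 1 (3->1 ok)
  t10 'x' -> {3}, take 3 (1->3 ok)
  t11 'y' -> {0,2}, take 2 (3->2 ok)
  t12 'z' -> {1,4}, take 1 (2->1 ok)
  t13 'y' -> {0,2}, take 2 (1->2 ok)
  t14 'z' -> {1,4}, take 1 (2->1 ok)
  t15 'y' -> {0,2}, take 2 (1->2 ok)
  t16 'y' -> {0,2}, take 2 (2->2 ok)
  t17 'y' -> {0,2}, take 2 (2->2 ok)
  t18 'y' -> {0,2}, take 2 (2->2 ok)
  t19 'y' -> {0,2}, take 2 (2->2 ok)
  t20 'y' -> {0,2}, take 2 (2->2 ok)
  t21 'y' -> {0,2}, take 0 (2->0 ok)
  t22 'y' -> {0,2}, take 2 (0->2 ok)
  t23 'z' -> {1,4}, take 1 (2->1 ok)
  t24 'y' -> {0,2}, take 2 (1->2 ok)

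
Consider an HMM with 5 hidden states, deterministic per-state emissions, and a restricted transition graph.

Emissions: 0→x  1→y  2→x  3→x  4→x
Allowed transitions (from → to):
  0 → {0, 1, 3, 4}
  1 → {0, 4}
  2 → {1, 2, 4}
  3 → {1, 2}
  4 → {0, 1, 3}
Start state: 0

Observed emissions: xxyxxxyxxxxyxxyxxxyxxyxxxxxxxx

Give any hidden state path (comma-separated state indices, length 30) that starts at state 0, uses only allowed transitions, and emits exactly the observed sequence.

0,4,1,0,3,2,1,0,0,3,2,1,0,3,1,4,0,0,1,4,0,1,4,3,2,4,3,2,2,2

  [0] x  {0,2,3,4}  => 0  start
  [1] x  {0,2,3,4}  => 4  0->4 ok
  [2] y  {1}  => 1  4->1 ok
  [3] x  {0,2,3,4}  => 0  1->0 ok
  [4] x  {0,2,3,4}  => 3  0->3 ok
  [5] x  {0,2,3,4}  => 2  3->2 ok
  [6] y  {1}  => 1  2->1 ok
  [7] x  {0,2,3,4}  => 0  1->0 ok
  [8] x  {0,2,3,4}  => 0  0->0 ok
  [9] x  {0,2,3,4}  => 3  0->3 ok
  [10] x  {0,2,3,4}  => 2  3->2 ok
  [11] y  {1}  => 1  2->1 ok
  [12] x  {0,2,3,4}  => 0  1->0 ok
  [13] x  {0,2,3,4}  => 3  0->3 ok
  [14] y  {1}  => 1  3->1 ok
  [15] x  {0,2,3,4}  => 4  1->4 ok
  [16] x  {0,2,3,4}  => 0  4->0 ok
  [17] x  {0,2,3,4}  => 0  0->0 ok
  [18] y  {1}  => 1  0->1 ok
  [19] x  {0,2,3,4}  => 4  1->4 ok
  [20] x  {0,2,3,4}  => 0  4->0 ok
  [21] y  {1}  => 1  0->1 ok
  [22] x  {0,2,3,4}  => 4  1->4 ok
  [23] x  {0,2,3,4}  => 3  4->3 ok
  [24] x  {0,2,3,4}  => 2  3->2 ok
  [25] x  {0,2,3,4}  => 4  2->4 ok
  [26] x  {0,2,3,4}  => 3  4->3 ok
  [27] x  {0,2,3,4}  => 2  3->2 ok
  [28] x  {0,2,3,4}  => 2  2->2 ok
  [29] x  {0,2,3,4}  => 2  2->2 ok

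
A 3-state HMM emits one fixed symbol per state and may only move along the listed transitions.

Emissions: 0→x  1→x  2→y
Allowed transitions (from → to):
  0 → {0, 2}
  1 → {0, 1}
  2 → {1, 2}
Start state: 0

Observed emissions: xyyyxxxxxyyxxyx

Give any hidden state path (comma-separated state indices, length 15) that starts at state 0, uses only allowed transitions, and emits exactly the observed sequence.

0,2,2,2,1,1,1,1,0,2,2,1,0,2,1

  pos 0: x in {0,1}, choose 0; start
  pos 1: y in {2}, choose 2; 0->2 ok
  pos 2: y in {2}, choose 2; 2->2 ok
  pos 3: y in {2}, choose 2; 2->2 ok
  pos 4: x in {0,1}, choose 1; 2->1 ok
  pos 5: x in {0,1}, choose 1; 1->1 ok
  pos 6: x in {0,1}, choose 1; 1->1 ok
  pos 7: x in {0,1}, choose 1; 1->1 ok
  pos 8: x in {0,1}, choose 0; 1->0 ok
  pos 9: y in {2}, choose 2; 0->2 ok
  pos 10: y in {2}, choose 2; 2->2 ok
  pos 11: x in {0,1}, choose 1; 2->1 ok
  pos 12: x in {0,1}, choose 0; 1->0 ok
  pos 13: y in {2}, choose 2; 0->2 ok
  pos 14: x in {0,1}, choose 1; 2->1 ok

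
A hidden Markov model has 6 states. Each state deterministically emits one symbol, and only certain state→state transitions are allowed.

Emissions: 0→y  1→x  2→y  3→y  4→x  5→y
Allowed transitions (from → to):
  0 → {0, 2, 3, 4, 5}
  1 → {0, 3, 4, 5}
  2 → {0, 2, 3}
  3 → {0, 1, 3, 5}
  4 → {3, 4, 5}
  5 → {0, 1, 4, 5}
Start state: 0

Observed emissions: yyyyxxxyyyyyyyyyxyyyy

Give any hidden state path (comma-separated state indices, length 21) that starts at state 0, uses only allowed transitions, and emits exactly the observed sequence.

  0: obs=y cand={0,2,3,5} pick 0 [start]
  1: obs=y cand={0,2,3,5} pick 5 [0->5 ok]
  2: obs=y cand={0,2,3,5} pick 0 [5->0 ok]
  3: obs=y cand={0,2,3,5} pick 5 [0->5 ok]
  4: obs=x cand={1,4} pick 4 [5->4 ok]
  5: obs=x cand={1,4} pick 4 [4->4 ok]
  6: obs=x cand={1,4} pick 4 [4->4 ok]
  7: obs=y cand={0,2,3,5} pick 3 [4->3 ok]
  8: obs=y cand={0,2,3,5} pick 3 [3->3 ok]
  9: obs=y cand={0,2,3,5} pick 3 [3->3 ok]
  10: obs=y cand={0,2,3,5} pick 0 [3->0 ok]
  11: obs=y cand={0,2,3,5} pick 5 [0->5 ok]
  12: obs=y cand={0,2,3,5} pick 0 [5->0 ok]
  13: obs=y cand={0,2,3,5} pick 0 [0->0 ok]
  14: obs=y cand={0,2,3,5} pick 2 [0->2 ok]
  15: obs=y cand={0,2,3,5} pick 3 [2->3 ok]
  16: obs=x cand={1,4} pick 1 [3->1 ok]
  17: obs=y cand={0,2,3,5} pick 5 [1->5 ok]
  18: obs=y cand={0,2,3,5} pick 0 [5->0 ok]
  19: obs=y cand={0,2,3,5} pick 2 [0->2 ok]
  20: obs=y cand={0,2,3,5} pick 0 [2->0 ok]

0,5,0,5,4,4,4,3,3,3,0,5,0,0,2,3,1,5,0,2,0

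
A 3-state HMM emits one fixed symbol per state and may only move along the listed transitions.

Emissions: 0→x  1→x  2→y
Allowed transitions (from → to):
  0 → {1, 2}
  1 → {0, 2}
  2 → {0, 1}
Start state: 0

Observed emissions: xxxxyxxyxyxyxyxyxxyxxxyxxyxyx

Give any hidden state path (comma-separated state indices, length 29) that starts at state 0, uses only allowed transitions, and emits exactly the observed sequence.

0,1,0,1,2,0,1,2,0,2,0,2,1,2,1,2,1,0,2,0,1,0,2,1,0,2,0,2,1

  [0] x  {0,1}  => 0  start
  [1] x  {0,1}  => 1  0->1 ok
  [2] x  {0,1}  => 0  1->0 ok
  [3] x  {0,1}  => 1  0->1 ok
  [4] y  {2}  => 2  1->2 ok
  [5] x  {0,1}  => 0  2->0 ok
  [6] x  {0,1}  => 1  0->1 ok
  [7] y  {2}  => 2  1->2 ok
  [8] x  {0,1}  => 0  2->0 ok
  [9] y  {2}  => 2  0->2 ok
  [10] x  {0,1}  => 0  2->0 ok
  [11] y  {2}  => 2  0->2 ok
  [12] x  {0,1}  => 1  2->1 ok
  [13] y  {2}  => 2  1->2 ok
  [14] x  {0,1}  => 1  2->1 ok
  [15] y  {2}  => 2  1->2 ok
  [16] x  {0,1}  => 1  2->1 ok
  [17] x  {0,1}  => 0  1->0 ok
  [18] y  {2}  => 2  0->2 ok
  [19] x  {0,1}  => 0  2->0 ok
  [20] x  {0,1}  => 1  0->1 ok
  [21] x  {0,1}  => 0  1->0 ok
  [22] y  {2}  => 2  0->2 ok
  [23] x  {0,1}  => 1  2->1 ok
  [24] x  {0,1}  => 0  1->0 ok
  [25] y  {2}  => 2  0->2 ok
  [26] x  {0,1}  => 0  2->0 ok
  [27] y  {2}  => 2  0->2 ok
  [28] x  {0,1}  => 1  2->1 ok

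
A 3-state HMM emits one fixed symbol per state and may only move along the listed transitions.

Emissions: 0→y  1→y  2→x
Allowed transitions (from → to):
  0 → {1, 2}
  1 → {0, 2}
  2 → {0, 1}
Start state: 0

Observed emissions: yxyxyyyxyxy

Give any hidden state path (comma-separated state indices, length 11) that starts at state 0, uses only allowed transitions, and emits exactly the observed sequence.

0,2,0,2,0,1,0,2,0,2,1

  0: obs=y cand={0,1} pick 0 [start]
  1: obs=x cand={2} pick 2 [0->2 ok]
  2: obs=y cand={0,1} pick 0 [2->0 ok]
  3: obs=x cand={2} pick 2 [0->2 ok]
  4: obs=y cand={0,1} pick 0 [2->0 ok]
  5: obs=y cand={0,1} pick 1 [0->1 ok]
  6: obs=y cand={0,1} pick 0 [1->0 ok]
  7: obs=x cand={2} pick 2 [0->2 ok]
  8: obs=y cand={0,1} pick 0 [2->0 ok]
  9: obs=x cand={2} pick 2 [0->2 ok]
  10: obs=y cand={0,1} pick 1 [2->1 ok]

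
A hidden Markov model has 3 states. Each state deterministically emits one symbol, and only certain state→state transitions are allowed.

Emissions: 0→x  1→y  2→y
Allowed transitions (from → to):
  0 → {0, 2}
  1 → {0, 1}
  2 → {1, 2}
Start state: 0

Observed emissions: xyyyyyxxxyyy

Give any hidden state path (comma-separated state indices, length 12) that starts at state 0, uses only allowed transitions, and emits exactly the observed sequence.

  pos 0: x in {0}, choose 0; start
  pos 1: y in {1,2}, choose 2; 0->2 ok
  pos 2: y in {1,2}, choose 2; 2->2 ok
  pos 3: y in {1,2}, choose 2; 2->2 ok
  pos 4: y in {1,2}, choose 1; 2->1 ok
  pos 5: y in {1,2}, choose 1; 1->1 ok
  pos 6: x in {0}, choose 0; 1->0 ok
  pos 7: x in {0}, choose 0; 0->0 ok
  pos 8: x in {0}, choose 0; 0->0 ok
  pos 9: y in {1,2}, choose 2; 0->2 ok
  pos 10: y in {1,2}, choose 2; 2->2 ok
  pos 11: y in {1,2}, choose 2; 2->2 ok

0,2,2,2,1,1,0,0,0,2,2,2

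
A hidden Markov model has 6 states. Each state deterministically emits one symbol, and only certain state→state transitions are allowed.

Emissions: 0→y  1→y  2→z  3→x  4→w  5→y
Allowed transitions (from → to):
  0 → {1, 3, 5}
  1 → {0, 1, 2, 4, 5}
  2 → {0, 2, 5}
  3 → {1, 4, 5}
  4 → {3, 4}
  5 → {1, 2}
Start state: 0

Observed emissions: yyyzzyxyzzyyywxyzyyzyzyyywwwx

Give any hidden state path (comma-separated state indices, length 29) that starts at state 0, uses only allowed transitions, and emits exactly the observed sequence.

  0: obs=y cand={0,1,5} pick 0 [start]
  1: obs=y cand={0,1,5} pick 1 [0->1 ok]
  2: obs=y cand={0,1,5} pick 1 [1->1 ok]
  3: obs=z cand={2} pick 2 [1->2 ok]
  4: obs=z cand={2} pick 2 [2->2 ok]
  5: obs=y cand={0,1,5} pick 0 [2->0 ok]
  6: obs=x cand={3} pick 3 [0->3 ok]
  7: obs=y cand={0,1,5} pick 5 [3->5 ok]
  8: obs=z cand={2} pick 2 [5->2 ok]
  9: obs=z cand={2} pick 2 [2->2 ok]
  10: obs=y cand={0,1,5} pick 0 [2->0 ok]
  11: obs=y cand={0,1,5} pick 5 [0->5 ok]
  12: obs=y cand={0,1,5} pick 1 [5->1 ok]
  13: obs=w cand={4} pick 4 [1->4 ok]
  14: obs=x cand={3} pick 3 [4->3 ok]
  15: obs=y cand={0,1,5} pick 1 [3->1 ok]
  16: obs=z cand={2} pick 2 [1->2 ok]
  17: obs=y cand={0,1,5} pick 0 [2->0 ok]
  18: obs=y cand={0,1,5} pick 5 [0->5 ok]
  19: obs=z cand={2} pick 2 [5->2 ok]
  20: obs=y cand={0,1,5} pick 5 [2->5 ok]
  21: obs=z cand={2} pick 2 [5->2 ok]
  22: obs=y cand={0,1,5} pick 0 [2->0 ok]
  23: obs=y cand={0,1,5} pick 5 [0->5 ok]
  24: obs=y cand={0,1,5} pick 1 [5->1 ok]
  25: obs=w cand={4} pick 4 [1->4 ok]
  26: obs=w cand={4} pick 4 [4->4 ok]
  27: obs=w cand={4} pick 4 [4->4 ok]
  28: obs=x cand={3} pick 3 [4->3 ok]

0,1,1,2,2,0,3,5,2,2,0,5,1,4,3,1,2,0,5,2,5,2,0,5,1,4,4,4,3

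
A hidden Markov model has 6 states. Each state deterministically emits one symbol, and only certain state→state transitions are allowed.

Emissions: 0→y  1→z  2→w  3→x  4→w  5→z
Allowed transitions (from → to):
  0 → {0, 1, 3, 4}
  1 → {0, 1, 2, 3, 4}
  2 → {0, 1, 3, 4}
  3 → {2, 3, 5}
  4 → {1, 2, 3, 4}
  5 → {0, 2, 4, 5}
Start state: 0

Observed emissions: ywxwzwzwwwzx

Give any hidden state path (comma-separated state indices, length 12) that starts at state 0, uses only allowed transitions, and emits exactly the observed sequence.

0,4,3,2,1,4,1,4,4,2,1,3

  pos 0: y in {0}, choose 0; start
  pos 1: w in {2,4}, choose 4; 0->4 ok
  pos 2: x in {3}, choose 3; 4->3 ok
  pos 3: w in {2,4}, choose 2; 3->2 ok
  pos 4: z in {1,5}, choose 1; 2->1 ok
  pos 5: w in {2,4}, choose 4; 1->4 ok
  pos 6: z in {1,5}, choose 1; 4->1 ok
  pos 7: w in {2,4}, choose 4; 1->4 ok
  pos 8: w in {2,4}, choose 4; 4->4 ok
  pos 9: w in {2,4}, choose 2; 4->2 ok
  pos 10: z in {1,5}, choose 1; 2->1 ok
  pos 11: x in {3}, choose 3; 1->3 ok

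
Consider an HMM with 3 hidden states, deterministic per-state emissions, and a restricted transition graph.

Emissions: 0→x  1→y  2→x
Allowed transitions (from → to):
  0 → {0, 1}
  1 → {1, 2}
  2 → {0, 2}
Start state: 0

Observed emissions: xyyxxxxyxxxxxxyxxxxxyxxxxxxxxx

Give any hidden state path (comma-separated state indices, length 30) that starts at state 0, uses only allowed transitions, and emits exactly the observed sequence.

  0: obs=x cand={0,2} pick 0 [start]
  1: obs=y cand={1} pick 1 [0->1 ok]
  2: obs=y cand={1} pick 1 [1->1 ok]
  3: obs=x cand={0,2} pick 2 [1->2 ok]
  4: obs=x cand={0,2} pick 0 [2->0 ok]
  5: obs=x cand={0,2} pick 0 [0->0 ok]
  6: obs=x cand={0,2} pick 0 [0->0 ok]
  7: obs=y cand={1} pick 1 [0->1 ok]
  8: obs=x cand={0,2} pick 2 [1->2 ok]
  9: obs=x cand={0,2} pick 2 [2->2 ok]
  10: obs=x cand={0,2} pick 2 [2->2 ok]
  11: obs=x cand={0,2} pick 0 [2->0 ok]
  12: obs=x cand={0,2} pick 0 [0->0 ok]
  13: obs=x cand={0,2} pick 0 [0->0 ok]
  14: obs=y cand={1} pick 1 [0->1 ok]
  15: obs=x cand={0,2} pick 2 [1->2 ok]
  16: obs=x cand={0,2} pick 2 [2->2 ok]
  17: obs=x cand={0,2} pick 0 [2->0 ok]
  18: obs=x cand={0,2} pick 0 [0->0 ok]
  19: obs=x cand={0,2} pick 0 [0->0 ok]
  20: obs=y cand={1} pick 1 [0->1 ok]
  21: obs=x cand={0,2} pick 2 [1->2 ok]
  22: obs=x cand={0,2} pick 2 [2->2 ok]
  23: obs=x cand={0,2} pick 2 [2->2 ok]
  24: obs=x cand={0,2} pick 2 [2->2 ok]
  25: obs=x cand={0,2} pick 0 [2->0 ok]
  26: obs=x cand={0,2} pick 0 [0->0 ok]
  27: obs=x cand={0,2} pick 0 [0->0 ok]
  28: obs=x cand={0,2} pick 0 [0->0 ok]
  29: obs=x cand={0,2} pick 0 [0->0 ok]

0,1,1,2,0,0,0,1,2,2,2,0,0,0,1,2,2,0,0,0,1,2,2,2,2,0,0,0,0,0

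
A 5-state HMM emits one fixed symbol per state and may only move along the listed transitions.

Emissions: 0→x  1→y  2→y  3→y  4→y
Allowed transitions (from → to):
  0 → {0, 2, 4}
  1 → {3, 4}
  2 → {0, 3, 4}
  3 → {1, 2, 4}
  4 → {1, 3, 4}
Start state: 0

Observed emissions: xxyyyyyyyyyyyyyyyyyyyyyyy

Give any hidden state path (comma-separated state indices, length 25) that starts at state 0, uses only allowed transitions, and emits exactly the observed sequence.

  [0] x  {0}  => 0  start
  [1] x  {0}  => 0  0->0 ok
  [2] y  {1,2,3,4}  => 2  0->2 ok
  [3] y  {1,2,3,4}  => 4  2->4 ok
  [4] y  {1,2,3,4}  => 3  4->3 ok
  [5] y  {1,2,3,4}  => 1  3->1 ok
  [6] y  {1,2,3,4}  => 4  1->4 ok
  [7] y  {1,2,3,4}  => 3  4->3 ok
  [8] y  {1,2,3,4}  => 2  3->2 ok
  [9] y  {1,2,3,4}  => 3  2->3 ok
  [10] y  {1,2,3,4}  => 1  3->1 ok
  [11] y  {1,2,3,4}  => 4  1->4 ok
  [12] y  {1,2,3,4}  => 1  4->1 ok
  [13] y  {1,2,3,4}  => 3  1->3 ok
  [14] y  {1,2,3,4}  => 4  3->4 ok
  [15] y  {1,2,3,4}  => 1  4->1 ok
  [16] y  {1,2,3,4}  => 4  1->4 ok
  [17] y  {1,2,3,4}  => 4  4->4 ok
  [18] y  {1,2,3,4}  => 4  4->4 ok
  [19] y  {1,2,3,4}  => 3  4->3 ok
  [20] y  {1,2,3,4}  => 1  3->1 ok
  [21] y  {1,2,3,4}  => 4  1->4 ok
  [22] y  {1,2,3,4}  => 3  4->3 ok
  [23] y  {1,2,3,4}  => 2  3->2 ok
  [24] y  {1,2,3,4}  => 3  2->3 ok

0,0,2,4,3,1,4,3,2,3,1,4,1,3,4,1,4,4,4,3,1,4,3,2,3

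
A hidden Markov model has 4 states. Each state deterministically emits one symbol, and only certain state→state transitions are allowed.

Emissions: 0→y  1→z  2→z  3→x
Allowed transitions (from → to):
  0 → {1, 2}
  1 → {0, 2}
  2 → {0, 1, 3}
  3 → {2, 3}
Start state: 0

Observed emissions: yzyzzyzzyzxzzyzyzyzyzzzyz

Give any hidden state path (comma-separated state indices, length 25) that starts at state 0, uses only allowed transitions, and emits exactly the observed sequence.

0,1,0,2,1,0,2,1,0,2,3,2,1,0,2,0,2,0,2,0,2,1,2,0,1

  t0 'y' -> {0}, take 0 (start)
  t1 'z' -> {1,2}, take 1 (0->1 ok)
  t2 'y' -> {0}, take 0 (1->0 ok)
  t3 'z' -> {1,2}, take 2 (0->2 ok)
  t4 'z' -> {1,2}, take 1 (2->1 ok)
  t5 'y' -> {0}, take 0 (1->0 ok)
  t6 'z' -> {1,2}, take 2 (0->2 ok)
  t7 'z' -> {1,2}, take 1 (2->1 ok)
  t8 'y' -> {0}, take 0 (1->0 ok)
  t9 'z' -> {1,2}, take 2 (0->2 ok)
  t10 'x' -> {3}, take 3 (2->3 ok)
  t11 'z' -> {1,2}, take 2 (3->2 ok)
  t12 'z' -> {1,2}, take 1 (2->1 ok)
  t13 'y' -> {0}, take 0 (1->0 ok)
  t14 'z' -> {1,2}, take 2 (0->2 ok)
  t15 'y' -> {0}, take 0 (2->0 ok)
  t16 'z' -> {1,2}, take 2 (0->2 ok)
  t17 'y' -> {0}, take 0 (2->0 ok)
  t18 'z' -> {1,2}, take 2 (0->2 ok)
  t19 'y' -> {0}, take 0 (2->0 ok)
  t20 'z' -> {1,2}, take 2 (0->2 ok)
  t21 'z' -> {1,2}, take 1 (2->1 ok)
  t22 'z' -> {1,2}, take 2 (1->2 ok)
  t23 'y' -> {0}, take 0 (2->0 ok)
  t24 'z' -> {1,2}, take 1 (0->1 ok)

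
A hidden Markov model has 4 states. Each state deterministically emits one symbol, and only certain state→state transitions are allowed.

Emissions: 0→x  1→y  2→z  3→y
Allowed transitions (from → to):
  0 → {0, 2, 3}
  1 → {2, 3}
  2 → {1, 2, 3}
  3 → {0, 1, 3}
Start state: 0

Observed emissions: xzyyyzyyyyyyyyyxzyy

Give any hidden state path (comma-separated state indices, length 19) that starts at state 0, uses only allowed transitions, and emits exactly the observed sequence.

  t0 'x' -> {0}, take 0 (start)
  t1 'z' -> {2}, take 2 (0->2 ok)
  t2 'y' -> {1,3}, take 1 (2->1 ok)
  t3 'y' -> {1,3}, take 3 (1->3 ok)
  t4 'y' -> {1,3}, take 1 (3->1 ok)
  t5 'z' -> {2}, take 2 (1->2 ok)
  t6 'y' -> {1,3}, take 1 (2->1 ok)
  t7 'y' -> {1,3}, take 3 (1->3 ok)
  t8 'y' -> {1,3}, take 3 (3->3 ok)
  t9 'y' -> {1,3}, take 3 (3->3 ok)
  t10 'y' -> {1,3}, take 3 (3->3 ok)
  t11 'y' -> {1,3}, take 3 (3->3 ok)
  t12 'y' -> {1,3}, take 1 (3->1 ok)
  t13 'y' -> {1,3}, take 3 (1->3 ok)
  t14 'y' -> {1,3}, take 3 (3->3 ok)
  t15 'x' -> {0}, take 0 (3->0 ok)
  t16 'z' -> {2}, take 2 (0->2 ok)
  t17 'y' -> {1,3}, take 1 (2->1 ok)
  t18 'y' -> {1,3}, take 3 (1->3 ok)

0,2,1,3,1,2,1,3,3,3,3,3,1,3,3,0,2,1,3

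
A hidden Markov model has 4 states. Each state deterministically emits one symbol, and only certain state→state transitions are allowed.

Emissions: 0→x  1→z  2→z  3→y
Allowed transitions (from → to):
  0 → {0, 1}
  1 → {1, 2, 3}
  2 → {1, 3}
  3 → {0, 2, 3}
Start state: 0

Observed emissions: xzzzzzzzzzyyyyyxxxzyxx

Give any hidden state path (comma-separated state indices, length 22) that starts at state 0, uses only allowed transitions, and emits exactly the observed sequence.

  0: obs=x cand={0} pick 0 [start]
  1: obs=z cand={1,2} pick 1 [0->1 ok]
  2: obs=z cand={1,2} pick 1 [1->1 ok]
  3: obs=z cand={1,2} pick 1 [1->1 ok]
  4: obs=z cand={1,2} pick 1 [1->1 ok]
  5: obs=z cand={1,2} pick 2 [1->2 ok]
  6: obs=z cand={1,2} pick 1 [2->1 ok]
  7: obs=z cand={1,2} pick 1 [1->1 ok]
  8: obs=z cand={1,2} pick 1 [1->1 ok]
  9: obs=z cand={1,2} pick 2 [1->2 ok]
  10: obs=y cand={3} pick 3 [2->3 ok]
  11: obs=y cand={3} pick 3 [3->3 ok]
  12: obs=y cand={3} pick 3 [3->3 ok]
  13: obs=y cand={3} pick 3 [3->3 ok]
  14: obs=y cand={3} pick 3 [3->3 ok]
  15: obs=x cand={0} pick 0 [3->0 ok]
  16: obs=x cand={0} pick 0 [0->0 ok]
  17: obs=x cand={0} pick 0 [0->0 ok]
  18: obs=z cand={1,2} pick 1 [0->1 ok]
  19: obs=y cand={3} pick 3 [1->3 ok]
  20: obs=x cand={0} pick 0 [3->0 ok]
  21: obs=x cand={0} pick 0 [0->0 ok]

0,1,1,1,1,2,1,1,1,2,3,3,3,3,3,0,0,0,1,3,0,0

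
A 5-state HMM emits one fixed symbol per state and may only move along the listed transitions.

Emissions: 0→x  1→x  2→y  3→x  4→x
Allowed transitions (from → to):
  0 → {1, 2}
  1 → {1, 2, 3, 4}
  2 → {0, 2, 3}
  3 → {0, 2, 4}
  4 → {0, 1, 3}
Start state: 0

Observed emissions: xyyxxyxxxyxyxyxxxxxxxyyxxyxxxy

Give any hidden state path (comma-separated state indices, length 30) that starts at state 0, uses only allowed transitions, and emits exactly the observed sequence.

  pos 0: x in {0,1,3,4}, choose 0; start
  pos 1: y in {2}, choose 2; 0->2 ok
  pos 2: y in {2}, choose 2; 2->2 ok
  pos 3: x in {0,1,3,4}, choose 0; 2->0 ok
  pos 4: x in {0,1,3,4}, choose 1; 0->1 ok
  pos 5: y in {2}, choose 2; 1->2 ok
  pos 6: x in {0,1,3,4}, choose 3; 2->3 ok
  pos 7: x in {0,1,3,4}, choose 4; 3->4 ok
  pos 8: x in {0,1,3,4}, choose 0; 4->0 ok
  pos 9: y in {2}, choose 2; 0->2 ok
  pos 10: x in {0,1,3,4}, choose 3; 2->3 ok
  pos 11: y in {2}, choose 2; 3->2 ok
  pos 12: x in {0,1,3,4}, choose 0; 2->0 ok
  pos 13: y in {2}, choose 2; 0->2 ok
  pos 14: x in {0,1,3,4}, choose 3; 2->3 ok
  pos 15: x in {0,1,3,4}, choose 4; 3->4 ok
  pos 16: x in {0,1,3,4}, choose 1; 4->1 ok
  pos 17: x in {0,1,3,4}, choose 1; 1->1 ok
  pos 18: x in {0,1,3,4}, choose 1; 1->1 ok
  pos 19: x in {0,1,3,4}, choose 1; 1->1 ok
  pos 20: x in {0,1,3,4}, choose 1; 1->1 ok
  pos 21: y in {2}, choose 2; 1->2 ok
  pos 22: y in {2}, choose 2; 2->2 ok
  pos 23: x in {0,1,3,4}, choose 3; 2->3 ok
  pos 24: x in {0,1,3,4}, choose 0; 3->0 ok
  pos 25: y in {2}, choose 2; 0->2 ok
  pos 26: x in {0,1,3,4}, choose 3; 2->3 ok
  pos 27: x in {0,1,3,4}, choose 4; 3->4 ok
  pos 28: x in {0,1,3,4}, choose 1; 4->1 ok
  pos 29: y in {2}, choose 2; 1->2 ok

0,2,2,0,1,2,3,4,0,2,3,2,0,2,3,4,1,1,1,1,1,2,2,3,0,2,3,4,1,2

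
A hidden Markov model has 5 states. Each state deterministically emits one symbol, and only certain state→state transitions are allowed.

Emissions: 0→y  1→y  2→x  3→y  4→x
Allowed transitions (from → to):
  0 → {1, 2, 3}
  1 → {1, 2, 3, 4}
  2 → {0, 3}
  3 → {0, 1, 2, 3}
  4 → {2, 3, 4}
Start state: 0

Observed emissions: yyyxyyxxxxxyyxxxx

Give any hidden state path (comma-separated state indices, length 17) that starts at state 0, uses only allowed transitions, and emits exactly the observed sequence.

0,3,3,2,0,1,4,4,4,4,2,0,1,4,4,4,4

  t0 'y' -> {0,1,3}, take 0 (start)
  t1 'y' -> {0,1,3}, take 3 (0->3 ok)
  t2 'y' -> {0,1,3}, take 3 (3->3 ok)
  t3 'x' -> {2,4}, take 2 (3->2 ok)
  t4 'y' -> {0,1,3}, take 0 (2->0 ok)
  t5 'y' -> {0,1,3}, take 1 (0->1 ok)
  t6 'x' -> {2,4}, take 4 (1->4 ok)
  t7 'x' -> {2,4}, take 4 (4->4 ok)
  t8 'x' -> {2,4}, take 4 (4->4 ok)
  t9 'x' -> {2,4}, take 4 (4->4 ok)
  t10 'x' -> {2,4}, take 2 (4->2 ok)
  t11 'y' -> {0,1,3}, take 0 (2->0 ok)
  t12 'y' -> {0,1,3}, take 1 (0->1 ok)
  t13 'x' -> {2,4}, take 4 (1->4 ok)
  t14 'x' -> {2,4}, take 4 (4->4 ok)
  t15 'x' -> {2,4}, take 4 (4->4 ok)
  t16 'x' -> {2,4}, take 4 (4->4 ok)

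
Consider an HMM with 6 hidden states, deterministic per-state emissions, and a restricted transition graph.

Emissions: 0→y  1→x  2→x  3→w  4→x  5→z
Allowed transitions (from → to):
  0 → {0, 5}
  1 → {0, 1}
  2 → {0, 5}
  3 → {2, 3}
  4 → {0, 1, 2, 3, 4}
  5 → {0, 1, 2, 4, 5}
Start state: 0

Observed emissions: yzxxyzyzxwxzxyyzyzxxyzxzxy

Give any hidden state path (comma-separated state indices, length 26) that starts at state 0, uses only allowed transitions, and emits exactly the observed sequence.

  0: obs=y cand={0} pick 0 [start]
  1: obs=z cand={5} pick 5 [0->5 ok]
  2: obs=x cand={1,2,4} pick 4 [5->4 ok]
  3: obs=x cand={1,2,4} pick 1 [4->1 ok]
  4: obs=y cand={0} pick 0 [1->0 ok]
  5: obs=z cand={5} pick 5 [0->5 ok]
  6: obs=y cand={0} pick 0 [5->0 ok]
  7: obs=z cand={5} pick 5 [0->5 ok]
  8: obs=x cand={1,2,4} pick 4 [5->4 ok]
  9: obs=w cand={3} pick 3 [4->3 ok]
  10: obs=x cand={1,2,4} pick 2 [3->2 ok]
  11: obs=z cand={5} pick 5 [2->5 ok]
  12: obs=x cand={1,2,4} pick 1 [5->1 ok]
  13: obs=y cand={0} pick 0 [1->0 ok]
  14: obs=y cand={0} pick 0 [0->0 ok]
  15: obs=z cand={5} pick 5 [0->5 ok]
  16: obs=y cand={0} pick 0 [5->0 ok]
  17: obs=z cand={5} pick 5 [0->5 ok]
  18: obs=x cand={1,2,4} pick 4 [5->4 ok]
  19: obs=x cand={1,2,4} pick 2 [4->2 ok]
  20: obs=y cand={0} pick 0 [2->0 ok]
  21: obs=z cand={5} pick 5 [0->5 ok]
  22: obs=x cand={1,2,4} pick 2 [5->2 ok]
  23: obs=z cand={5} pick 5 [2->5 ok]
  24: obs=x cand={1,2,4} pick 2 [5->2 ok]
  25: obs=y cand={0} pick 0 [2->0 ok]

0,5,4,1,0,5,0,5,4,3,2,5,1,0,0,5,0,5,4,2,0,5,2,5,2,0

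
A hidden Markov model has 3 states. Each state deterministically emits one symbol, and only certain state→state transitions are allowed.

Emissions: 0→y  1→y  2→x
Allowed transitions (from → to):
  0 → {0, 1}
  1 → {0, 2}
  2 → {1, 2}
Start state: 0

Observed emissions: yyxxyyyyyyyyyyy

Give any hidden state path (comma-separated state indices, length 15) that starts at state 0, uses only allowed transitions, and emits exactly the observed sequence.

0,1,2,2,1,0,1,0,0,1,0,1,0,0,1

  [0] y  {0,1}  => 0  start
  [1] y  {0,1}  => 1  0->1 ok
  [2] x  {2}  => 2  1->2 ok
  [3] x  {2}  => 2  2->2 ok
  [4] y  {0,1}  => 1  2->1 ok
  [5] y  {0,1}  => 0  1->0 ok
  [6] y  {0,1}  => 1  0->1 ok
  [7] y  {0,1}  => 0  1->0 ok
  [8] y  {0,1}  => 0  0->0 ok
  [9] y  {0,1}  => 1  0->1 ok
  [10] y  {0,1}  => 0  1->0 ok
  [11] y  {0,1}  => 1  0->1 ok
  [12] y  {0,1}  => 0  1->0 ok
  [13] y  {0,1}  => 0  0->0 ok
  [14] y  {0,1}  => 1  0->1 ok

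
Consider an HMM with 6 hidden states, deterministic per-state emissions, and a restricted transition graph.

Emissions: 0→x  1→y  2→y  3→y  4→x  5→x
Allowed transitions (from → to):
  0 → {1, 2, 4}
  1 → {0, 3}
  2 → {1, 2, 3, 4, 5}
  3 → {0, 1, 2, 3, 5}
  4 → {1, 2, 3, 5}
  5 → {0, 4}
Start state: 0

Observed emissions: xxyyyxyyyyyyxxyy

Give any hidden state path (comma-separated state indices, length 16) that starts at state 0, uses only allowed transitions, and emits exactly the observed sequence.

  0: obs=x cand={0,4,5} pick 0 [start]
  1: obs=x cand={0,4,5} pick 4 [0->4 ok]
  2: obs=y cand={1,2,3} pick 3 [4->3 ok]
  3: obs=y cand={1,2,3} pick 2 [3->2 ok]
  4: obs=y cand={1,2,3} pick 1 [2->1 ok]
  5: obs=x cand={0,4,5} pick 0 [1->0 ok]
  6: obs=y cand={1,2,3} pick 1 [0->1 ok]
  7: obs=y cand={1,2,3} pick 3 [1->3 ok]
  8: obs=y cand={1,2,3} pick 2 [3->2 ok]
  9: obs=y cand={1,2,3} pick 3 [2->3 ok]
  10: obs=y cand={1,2,3} pick 2 [3->2 ok]
  11: obs=y cand={1,2,3} pick 3 [2->3 ok]
  12: obs=x cand={0,4,5} pick 0 [3->0 ok]
  13: obs=x cand={0,4,5} pick 4 [0->4 ok]
  14: obs=y cand={1,2,3} pick 2 [4->2 ok]
  15: obs=y cand={1,2,3} pick 1 [2->1 ok]

0,4,3,2,1,0,1,3,2,3,2,3,0,4,2,1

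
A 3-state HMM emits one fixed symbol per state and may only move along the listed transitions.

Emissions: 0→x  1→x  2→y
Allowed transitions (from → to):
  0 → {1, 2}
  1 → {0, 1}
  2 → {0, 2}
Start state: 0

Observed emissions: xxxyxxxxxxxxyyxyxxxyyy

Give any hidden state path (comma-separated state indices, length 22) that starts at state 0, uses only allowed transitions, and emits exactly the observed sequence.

  t0 'x' -> {0,1}, take 0 (start)
  t1 'x' -> {0,1}, take 1 (0->1 ok)
  t2 'x' -> {0,1}, take 0 (1->0 ok)
  t3 'y' -> {2}, take 2 (0->2 ok)
  t4 'x' -> {0,1}, take 0 (2->0 ok)
  t5 'x' -> {0,1}, take 1 (0->1 ok)
  t6 'x' -> {0,1}, take 0 (1->0 ok)
  t7 'x' -> {0,1}, take 1 (0->1 ok)
  t8 'x' -> {0,1}, take 1 (1->1 ok)
  t9 'x' -> {0,1}, take 1 (1->1 ok)
  t10 'x' -> {0,1}, take 1 (1->1 ok)
  t11 'x' -> {0,1}, take 0 (1->0 ok)
  t12 'y' -> {2}, take 2 (0->2 ok)
  t13 'y' -> {2}, take 2 (2->2 ok)
  t14 'x' -> {0,1}, take 0 (2->0 ok)
  t15 'y' -> {2}, take 2 (0->2 ok)
  t16 'x' -> {0,1}, take 0 (2->0 ok)
  t17 'x' -> {0,1}, take 1 (0->1 ok)
  t18 'x' -> {0,1}, take 0 (1->0 ok)
  t19 'y' -> {2}, take 2 (0->2 ok)
  t20 'y' -> {2}, take 2 (2->2 ok)
  t21 'y' -> {2}, take 2 (2->2 ok)

0,1,0,2,0,1,0,1,1,1,1,0,2,2,0,2,0,1,0,2,2,2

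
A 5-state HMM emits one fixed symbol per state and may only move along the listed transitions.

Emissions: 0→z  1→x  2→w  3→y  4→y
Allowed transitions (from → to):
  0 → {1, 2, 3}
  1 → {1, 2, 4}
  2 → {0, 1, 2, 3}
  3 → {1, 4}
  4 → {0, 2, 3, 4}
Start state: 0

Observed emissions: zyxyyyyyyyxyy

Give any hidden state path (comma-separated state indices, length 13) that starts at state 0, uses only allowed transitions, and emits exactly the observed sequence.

0,3,1,4,4,4,3,4,4,3,1,4,3

  [0] z  {0}  => 0  start
  [1] y  {3,4}  => 3  0->3 ok
  [2] x  {1}  => 1  3->1 ok
  [3] y  {3,4}  => 4  1->4 ok
  [4] y  {3,4}  => 4  4->4 ok
  [5] y  {3,4}  => 4  4->4 ok
  [6] y  {3,4}  => 3  4->3 ok
  [7] y  {3,4}  => 4  3->4 ok
  [8] y  {3,4}  => 4  4->4 ok
  [9] y  {3,4}  => 3  4->3 ok
  [10] x  {1}  => 1  3->1 ok
  [11] y  {3,4}  => 4  1->4 ok
  [12] y  {3,4}  => 3  4->3 ok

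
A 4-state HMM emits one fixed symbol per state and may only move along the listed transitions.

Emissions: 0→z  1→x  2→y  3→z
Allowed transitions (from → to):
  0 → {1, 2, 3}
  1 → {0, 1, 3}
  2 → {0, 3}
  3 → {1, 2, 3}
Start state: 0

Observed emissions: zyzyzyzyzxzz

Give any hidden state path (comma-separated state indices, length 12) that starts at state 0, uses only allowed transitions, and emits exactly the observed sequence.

0,2,3,2,0,2,0,2,0,1,3,3

  t0 'z' -> {0,3}, take 0 (start)
  t1 'y' -> {2}, take 2 (0->2 ok)
  t2 'z' -> {0,3}, take 3 (2->3 ok)
  t3 'y' -> {2}, take 2 (3->2 ok)
  t4 'z' -> {0,3}, take 0 (2->0 ok)
  t5 'y' -> {2}, take 2 (0->2 ok)
  t6 'z' -> {0,3}, take 0 (2->0 ok)
  t7 'y' -> {2}, take 2 (0->2 ok)
  t8 'z' -> {0,3}, take 0 (2->0 ok)
  t9 'x' -> {1}, take 1 (0->1 ok)
  t10 'z' -> {0,3}, take 3 (1->3 ok)
  t11 'z' -> {0,3}, take 3 (3->3 ok)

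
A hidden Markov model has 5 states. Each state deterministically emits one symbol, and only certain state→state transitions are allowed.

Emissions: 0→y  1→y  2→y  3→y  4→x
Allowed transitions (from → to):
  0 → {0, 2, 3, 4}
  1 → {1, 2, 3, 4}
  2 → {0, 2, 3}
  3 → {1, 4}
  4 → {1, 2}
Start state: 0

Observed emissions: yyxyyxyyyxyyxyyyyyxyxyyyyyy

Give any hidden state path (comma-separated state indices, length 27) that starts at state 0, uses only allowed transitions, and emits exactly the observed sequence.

  [0] y  {0,1,2,3}  => 0  start
  [1] y  {0,1,2,3}  => 3  0->3 ok
  [2] x  {4}  => 4  3->4 ok
  [3] y  {0,1,2,3}  => 2  4->2 ok
  [4] y  {0,1,2,3}  => 3  2->3 ok
  [5] x  {4}  => 4  3->4 ok
  [6] y  {0,1,2,3}  => 2  4->2 ok
  [7] y  {0,1,2,3}  => 2  2->2 ok
  [8] y  {0,1,2,3}  => 3  2->3 ok
  [9] x  {4}  => 4  3->4 ok
  [10] y  {0,1,2,3}  => 1  4->1 ok
  [11] y  {0,1,2,3}  => 3  1->3 ok
  [12] x  {4}  => 4  3->4 ok
  [13] y  {0,1,2,3}  => 1  4->1 ok
  [14] y  {0,1,2,3}  => 2  1->2 ok
  [15] y  {0,1,2,3}  => 0  2->0 ok
  [16] y  {0,1,2,3}  => 2  0->2 ok
  [17] y  {0,1,2,3}  => 3  2->3 ok
  [18] x  {4}  => 4  3->4 ok
  [19] y  {0,1,2,3}  => 1  4->1 ok
  [20] x  {4}  => 4  1->4 ok
  [21] y  {0,1,2,3}  => 1  4->1 ok
  [22] y  {0,1,2,3}  => 3  1->3 ok
  [23] y  {0,1,2,3}  => 1  3->1 ok
  [24] y  {0,1,2,3}  => 1  1->1 ok
  [25] y  {0,1,2,3}  => 1  1->1 ok
  [26] y  {0,1,2,3}  => 2  1->2 ok

0,3,4,2,3,4,2,2,3,4,1,3,4,1,2,0,2,3,4,1,4,1,3,1,1,1,2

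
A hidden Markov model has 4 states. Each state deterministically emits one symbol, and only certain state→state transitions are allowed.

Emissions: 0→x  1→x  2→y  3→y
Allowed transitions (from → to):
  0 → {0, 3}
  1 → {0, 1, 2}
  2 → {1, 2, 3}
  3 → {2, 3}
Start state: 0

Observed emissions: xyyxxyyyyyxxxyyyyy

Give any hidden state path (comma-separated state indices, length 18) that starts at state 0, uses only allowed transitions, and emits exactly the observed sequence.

0,3,2,1,0,3,3,2,3,2,1,1,1,2,2,2,3,3

  0: obs=x cand={0,1} pick 0 [start]
  1: obs=y cand={2,3} pick 3 [0->3 ok]
  2: obs=y cand={2,3} pick 2 [3->2 ok]
  3: obs=x cand={0,1} pick 1 [2->1 ok]
  4: obs=x cand={0,1} pick 0 [1->0 ok]
  5: obs=y cand={2,3} pick 3 [0->3 ok]
  6: obs=y cand={2,3} pick 3 [3->3 ok]
  7: obs=y cand={2,3} pick 2 [3->2 ok]
  8: obs=y cand={2,3} pick 3 [2->3 ok]
  9: obs=y cand={2,3} pick 2 [3->2 ok]
  10: obs=x cand={0,1} pick 1 [2->1 ok]
  11: obs=x cand={0,1} pick 1 [1->1 ok]
  12: obs=x cand={0,1} pick 1 [1->1 ok]
  13: obs=y cand={2,3} pick 2 [1->2 ok]
  14: obs=y cand={2,3} pick 2 [2->2 ok]
  15: obs=y cand={2,3} pick 2 [2->2 ok]
  16: obs=y cand={2,3} pick 3 [2->3 ok]
  17: obs=y cand={2,3} pick 3 [3->3 ok]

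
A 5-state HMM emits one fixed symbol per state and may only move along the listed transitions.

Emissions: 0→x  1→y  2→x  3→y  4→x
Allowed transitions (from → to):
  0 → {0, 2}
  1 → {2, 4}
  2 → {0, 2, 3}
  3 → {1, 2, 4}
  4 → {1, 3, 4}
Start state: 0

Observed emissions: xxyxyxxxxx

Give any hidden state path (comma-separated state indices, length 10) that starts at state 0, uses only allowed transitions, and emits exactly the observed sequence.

0,2,3,4,1,2,2,0,0,0

  0: obs=x cand={0,2,4} pick 0 [start]
  1: obs=x cand={0,2,4} pick 2 [0->2 ok]
  2: obs=y cand={1,3} pick 3 [2->3 ok]
  3: obs=x cand={0,2,4} pick 4 [3->4 ok]
  4: obs=y cand={1,3} pick 1 [4->1 ok]
  5: obs=x cand={0,2,4} pick 2 [1->2 ok]
  6: obs=x cand={0,2,4} pick 2 [2->2 ok]
  7: obs=x cand={0,2,4} pick 0 [2->0 ok]
  8: obs=x cand={0,2,4} pick 0 [0->0 ok]
  9: obs=x cand={0,2,4} pick 0 [0->0 ok]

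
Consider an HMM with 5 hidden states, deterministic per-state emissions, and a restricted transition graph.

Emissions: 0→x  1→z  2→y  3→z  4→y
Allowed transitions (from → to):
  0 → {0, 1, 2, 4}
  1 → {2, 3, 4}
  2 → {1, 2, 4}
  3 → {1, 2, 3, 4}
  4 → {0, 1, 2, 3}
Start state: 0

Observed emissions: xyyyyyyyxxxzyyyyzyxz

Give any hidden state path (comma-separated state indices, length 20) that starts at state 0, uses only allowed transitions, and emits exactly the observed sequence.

  pos 0: x in {0}, choose 0; start
  pos 1: y in {2,4}, choose 2; 0->2 ok
  pos 2: y in {2,4}, choose 2; 2->2 ok
  pos 3: y in {2,4}, choose 2; 2->2 ok
  pos 4: y in {2,4}, choose 2; 2->2 ok
  pos 5: y in {2,4}, choose 4; 2->4 ok
  pos 6: y in {2,4}, choose 2; 4->2 ok
  pos 7: y in {2,4}, choose 4; 2->4 ok
  pos 8: x in {0}, choose 0; 4->0 ok
  pos 9: x in {0}, choose 0; 0->0 ok
  pos 10: x in {0}, choose 0; 0->0 ok
  pos 11: z in {1,3}, choose 1; 0->1 ok
  pos 12: y in {2,4}, choose 4; 1->4 ok
  pos 13: y in {2,4}, choose 2; 4->2 ok
  pos 14: y in {2,4}, choose 2; 2->2 ok
  pos 15: y in {2,4}, choose 2; 2->2 ok
  pos 16: z in {1,3}, choose 1; 2->1 ok
  pos 17: y in {2,4}, choose 4; 1->4 ok
  pos 18: x in {0}, choose 0; 4->0 ok
  pos 19: z in {1,3}, choose 1; 0->1 ok

0,2,2,2,2,4,2,4,0,0,0,1,4,2,2,2,1,4,0,1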